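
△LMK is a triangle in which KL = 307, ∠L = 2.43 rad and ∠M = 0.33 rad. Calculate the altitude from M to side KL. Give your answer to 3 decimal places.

230.401

The third angle is ∠K = π − ∠L − ∠M = 0.382 rad.
Law of sines: MK = KL·sin L/sin M ≈ 618.69.
Law of sines: LM = KL·sin K/sin M ≈ 352.81.
Area = ½·KL·MK·sin K ≈ 35367.
The altitude from M has length 2·area/KL ≈ 230.4.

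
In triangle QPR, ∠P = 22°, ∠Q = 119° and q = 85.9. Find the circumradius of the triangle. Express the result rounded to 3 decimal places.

49.107

The third angle is ∠R = 180° − ∠Q − ∠P = 39.00°.
Law of sines: p = q·sin P/sin Q ≈ 36.792.
Law of sines: r = q·sin R/sin Q ≈ 61.808.
Circumradius = q/(2 sin Q) ≈ 49.107.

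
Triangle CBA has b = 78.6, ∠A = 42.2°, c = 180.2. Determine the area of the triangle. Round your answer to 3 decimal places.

Area = ½·c·b·sin A ≈ 4757.

4757.031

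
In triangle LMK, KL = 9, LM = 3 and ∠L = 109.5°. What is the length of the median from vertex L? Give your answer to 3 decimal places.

m_L ≈ 4.242

By the law of cosines, MK² = KL² + LM² − 2·KL·LM·cos L = 108.03, so MK ≈ 10.394.
Median from L: ½√(2·KL² + 2·LM² − MK²) ≈ 4.2419.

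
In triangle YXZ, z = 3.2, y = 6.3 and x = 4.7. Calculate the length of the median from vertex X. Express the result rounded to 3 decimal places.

Median from X: ½√(2·z² + 2·y² − x²) ≈ 4.4094.

4.409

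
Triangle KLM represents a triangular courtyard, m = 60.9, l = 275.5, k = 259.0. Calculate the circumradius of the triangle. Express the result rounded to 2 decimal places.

139.59

By the law of cosines, cos K = (l² + m² − k²) / (2·l·m) ≈ 0.37335, so ∠K ≈ 68.08°.
Circumradius = k/(2 sin K) ≈ 139.59.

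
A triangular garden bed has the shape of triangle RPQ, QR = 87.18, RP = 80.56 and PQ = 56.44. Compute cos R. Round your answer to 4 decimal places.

By the law of cosines, cos R = (QR² + RP² − PQ²) / (2·QR·RP) ≈ 0.77634, so ∠R ≈ 39.07°.

cos R ≈ 0.7763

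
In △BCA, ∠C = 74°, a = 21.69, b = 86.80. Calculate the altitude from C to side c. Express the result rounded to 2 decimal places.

By the law of cosines, c² = a² + b² − 2·a·b·cos C = 6966.8, so c ≈ 83.467.
Area = ½·a·b·sin C ≈ 904.88.
The altitude from C has length 2·area/c ≈ 21.682.

h_C ≈ 21.68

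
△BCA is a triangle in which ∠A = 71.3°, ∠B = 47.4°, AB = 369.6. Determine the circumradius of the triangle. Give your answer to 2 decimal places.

The third angle is ∠C = 180° − ∠A − ∠B = 61.30°.
Law of sines: CA = AB·sin B/sin C ≈ 310.17.
Law of sines: BC = AB·sin A/sin C ≈ 399.12.
Circumradius = AB/(2 sin C) ≈ 210.68.

R ≈ 210.68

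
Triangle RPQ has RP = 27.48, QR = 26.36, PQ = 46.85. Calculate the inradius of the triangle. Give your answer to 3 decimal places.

Semiperimeter s = (46.85 + 26.36 + 27.48)/2 = 50.345.
Heron's formula: area = √(50.345·3.495·23.985·22.865) ≈ 310.64.
Inradius = area/s = 310.64/50.345 ≈ 6.1702.

r ≈ 6.170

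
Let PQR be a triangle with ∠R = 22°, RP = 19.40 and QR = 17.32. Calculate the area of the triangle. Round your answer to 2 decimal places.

Area = ½·QR·RP·sin R ≈ 62.935.

area ≈ 62.94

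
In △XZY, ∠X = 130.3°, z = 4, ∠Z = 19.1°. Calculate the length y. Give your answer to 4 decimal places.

The third angle is ∠Y = 180° − ∠X − ∠Z = 30.60°.
Law of sines: y = z·sin Y/sin Z ≈ 6.2227.

6.2227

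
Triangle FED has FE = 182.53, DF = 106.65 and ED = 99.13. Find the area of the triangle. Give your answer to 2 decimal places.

4332.18

Semiperimeter s = (99.13 + 106.65 + 182.53)/2 = 194.16.
Heron's formula: area = √(194.16·95.025·87.505·11.625) ≈ 4332.2.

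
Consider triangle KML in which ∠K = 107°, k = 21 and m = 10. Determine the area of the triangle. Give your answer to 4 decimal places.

Law of sines: sin M = m·sin K/k ≈ 0.45538.
Since k ≥ m, only the acute value applies: ∠M ≈ 27.09°.
Then ∠L = 180° − ∠K − ∠M ≈ 45.91°.
Law of sines gives l = k·sin L/sin K ≈ 15.772.
Area = ½·k·m·sin L ≈ 75.417.

area ≈ 75.4165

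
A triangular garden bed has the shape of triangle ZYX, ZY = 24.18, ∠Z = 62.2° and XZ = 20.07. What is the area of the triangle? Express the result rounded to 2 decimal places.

Area = ½·XZ·ZY·sin Z ≈ 214.64.

area ≈ 214.64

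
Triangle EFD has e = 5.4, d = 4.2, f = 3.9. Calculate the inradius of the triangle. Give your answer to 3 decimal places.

1.206

Semiperimeter s = (5.4 + 3.9 + 4.2)/2 = 6.75.
Heron's formula: area = √(6.75·1.35·2.85·2.55) ≈ 8.1379.
Inradius = area/s = 8.1379/6.75 ≈ 1.2056.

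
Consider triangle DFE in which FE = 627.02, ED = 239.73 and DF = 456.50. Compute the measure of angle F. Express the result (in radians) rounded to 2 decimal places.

0.32

By the law of cosines, cos F = (DF² + FE² − ED²) / (2·DF·FE) ≈ 0.95040, so ∠F ≈ 0.3163 rad.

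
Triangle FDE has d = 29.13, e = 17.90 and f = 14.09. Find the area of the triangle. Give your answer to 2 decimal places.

Semiperimeter s = (14.09 + 29.13 + 17.9)/2 = 30.56.
Heron's formula: area = √(30.56·16.47·1.43·12.66) ≈ 95.457.

95.46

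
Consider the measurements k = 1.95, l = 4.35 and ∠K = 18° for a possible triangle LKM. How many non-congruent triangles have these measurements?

2

l·sin K = 4.35·sin(18°) ≈ 1.344.
Since l sin K < k < l (1.344 < 1.95 < 4.35), two triangles exist.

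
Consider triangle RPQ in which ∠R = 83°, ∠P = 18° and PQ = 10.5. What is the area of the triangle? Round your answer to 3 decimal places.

The third angle is ∠Q = 180° − ∠R − ∠P = 79.00°.
Law of sines: QR = PQ·sin P/sin R ≈ 3.269.
Law of sines: RP = PQ·sin Q/sin R ≈ 10.384.
Area = ½·PQ·QR·sin Q ≈ 16.847.

16.847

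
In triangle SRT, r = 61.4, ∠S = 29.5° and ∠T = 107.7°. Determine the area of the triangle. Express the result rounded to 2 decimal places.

1301.46

The third angle is ∠R = 180° − ∠T − ∠S = 42.80°.
Law of sines: s = r·sin S/sin R ≈ 44.5.
Law of sines: t = r·sin T/sin R ≈ 86.09.
Area = ½·r·s·sin T ≈ 1301.5.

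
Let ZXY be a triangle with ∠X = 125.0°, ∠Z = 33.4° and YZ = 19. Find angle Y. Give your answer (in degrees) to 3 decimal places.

∠Y ≈ 21.600°

The third angle is ∠Y = 180° − ∠Z − ∠X = 21.60°.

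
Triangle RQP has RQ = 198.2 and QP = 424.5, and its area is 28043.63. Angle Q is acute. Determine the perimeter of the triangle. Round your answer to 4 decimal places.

From area = ½·RQ·QP·sin Q, we get sin Q = 2·area/(RQ·QP) ≈ 0.66663.
Taking the acute solution, ∠Q ≈ 41.81°.
Law of cosines then gives PR ≈ 306.68.
Perimeter = 424.5 + 306.68 + 198.2 = 929.38.

929.3841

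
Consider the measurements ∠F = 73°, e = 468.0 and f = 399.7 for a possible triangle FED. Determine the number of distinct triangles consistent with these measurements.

0

e·sin F = 468.0·sin(73°) ≈ 447.6.
Since f = 399.7 < 447.6 = e sin F, no triangle exists.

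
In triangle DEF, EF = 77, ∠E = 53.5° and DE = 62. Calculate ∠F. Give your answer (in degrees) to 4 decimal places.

By the law of cosines, FD² = DE² + EF² − 2·DE·EF·cos E = 4093.6, so FD ≈ 63.981.
Law of cosines again: cos F = (EF² + FD² − DE²)/(2·EF·FD) ≈ 0.62707, so ∠F ≈ 51.17°.

51.1656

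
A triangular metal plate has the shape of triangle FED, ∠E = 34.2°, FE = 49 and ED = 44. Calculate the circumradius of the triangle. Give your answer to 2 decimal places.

24.69

By the law of cosines, DF² = FE² + ED² − 2·FE·ED·cos E = 770.63, so DF ≈ 27.76.
Area = ½·FE·ED·sin E ≈ 605.93.
Circumradius = DF/(2 sin E) ≈ 24.694.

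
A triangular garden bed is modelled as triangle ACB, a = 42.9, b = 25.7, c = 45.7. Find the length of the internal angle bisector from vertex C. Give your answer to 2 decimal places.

t_C ≈ 24.76

By the law of cosines, cos C = (b² + a² − c²) / (2·b·a) ≈ 0.18703, so ∠C ≈ 79.22°.
The bisector from C has length 2·b·a·cos(∠C/2)/(b+a) ≈ 24.763.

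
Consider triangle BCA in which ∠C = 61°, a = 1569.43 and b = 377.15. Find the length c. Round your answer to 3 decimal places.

1425.281

By the law of cosines, c² = a² + b² − 2·a·b·cos C = 2.0314e+06, so c ≈ 1425.3.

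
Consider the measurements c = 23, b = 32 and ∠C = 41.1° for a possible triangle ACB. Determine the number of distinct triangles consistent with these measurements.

b·sin C = 32·sin(41.1°) ≈ 21.04.
Since b sin C < c < b (21.04 < 23 < 32), two triangles exist.

2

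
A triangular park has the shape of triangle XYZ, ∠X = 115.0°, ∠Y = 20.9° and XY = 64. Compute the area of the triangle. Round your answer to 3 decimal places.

The third angle is ∠Z = 180° − ∠X − ∠Y = 44.10°.
Law of sines: YZ = XY·sin X/sin Z ≈ 83.349.
Law of sines: ZX = XY·sin Y/sin Z ≈ 32.808.
Area = ½·XY·YZ·sin Y ≈ 951.48.

area ≈ 951.481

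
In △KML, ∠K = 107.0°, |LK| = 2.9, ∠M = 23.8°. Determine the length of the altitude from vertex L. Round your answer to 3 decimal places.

The third angle is ∠L = 180° − ∠K − ∠M = 49.20°.
Law of sines: |ML| = |LK|·sin K/sin M ≈ 6.8723.
Law of sines: |KM| = |LK|·sin L/sin M ≈ 5.44.
Area = ½·|LK|·|ML|·sin L ≈ 7.5433.
The altitude from L has length 2·area/|KM| ≈ 2.7733.

2.773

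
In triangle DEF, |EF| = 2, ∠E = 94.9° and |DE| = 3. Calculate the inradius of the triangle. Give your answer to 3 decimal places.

By the law of cosines, |FD|² = |DE|² + |EF|² − 2·|DE|·|EF|·cos E = 14.025, so |FD| ≈ 3.745.
Area = ½·|DE|·|EF|·sin E ≈ 2.989.
Semiperimeter s = (2+3.745+3)/2 = 4.3725.
Inradius = area/s = 2.989/4.3725 ≈ 0.6836.

r ≈ 0.684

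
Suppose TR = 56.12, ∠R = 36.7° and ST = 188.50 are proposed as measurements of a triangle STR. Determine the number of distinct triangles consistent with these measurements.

1

TR·sin R = 56.12·sin(36.7°) ≈ 33.54.
Since ST ≥ TR, exactly one triangle exists.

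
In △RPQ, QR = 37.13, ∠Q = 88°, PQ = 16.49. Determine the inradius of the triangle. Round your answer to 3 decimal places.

6.529

By the law of cosines, RP² = PQ² + QR² − 2·PQ·QR·cos Q = 1607.8, so RP ≈ 40.098.
Area = ½·PQ·QR·sin Q ≈ 305.95.
Semiperimeter s = (16.49+37.13+40.098)/2 = 46.859.
Inradius = area/s = 305.95/46.859 ≈ 6.5292.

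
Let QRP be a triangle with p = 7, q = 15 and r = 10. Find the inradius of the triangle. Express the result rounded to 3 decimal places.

Semiperimeter s = (15 + 10 + 7)/2 = 16.
Heron's formula: area = √(16·1·6·9) ≈ 29.394.
Inradius = area/s = 29.394/16 ≈ 1.8371.

1.837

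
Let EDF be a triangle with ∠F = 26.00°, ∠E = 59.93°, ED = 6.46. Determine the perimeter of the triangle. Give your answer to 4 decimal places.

perimeter ≈ 33.9123

The third angle is ∠D = 180° − ∠F − ∠E = 94.07°.
Law of sines: DF = ED·sin E/sin F ≈ 12.753.
Law of sines: FE = ED·sin D/sin F ≈ 14.699.
Semiperimeter s = (12.753+14.699+6.46)/2 = 16.956.
Perimeter = 12.753 + 14.699 + 6.46 = 33.912.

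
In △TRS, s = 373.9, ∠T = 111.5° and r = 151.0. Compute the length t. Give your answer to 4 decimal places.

451.6489

By the law of cosines, t² = r² + s² − 2·r·s·cos T = 2.0399e+05, so t ≈ 451.65.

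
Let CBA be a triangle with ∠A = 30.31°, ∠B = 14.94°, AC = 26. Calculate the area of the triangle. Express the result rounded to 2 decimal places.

area ≈ 469.90

The third angle is ∠C = 180° − ∠B − ∠A = 134.75°.
Law of sines: BA = AC·sin C/sin B ≈ 71.623.
Law of sines: CB = AC·sin A/sin B ≈ 50.897.
Area = ½·AC·BA·sin A ≈ 469.9.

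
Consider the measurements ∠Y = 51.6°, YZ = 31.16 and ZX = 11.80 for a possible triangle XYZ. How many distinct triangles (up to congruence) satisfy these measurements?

0

YZ·sin Y = 31.16·sin(51.6°) ≈ 24.42.
Since ZX = 11.80 < 24.42 = YZ sin Y, no triangle exists.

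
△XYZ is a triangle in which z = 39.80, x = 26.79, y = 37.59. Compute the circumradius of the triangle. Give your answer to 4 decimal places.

20.6762

By the law of cosines, cos X = (y² + z² − x²) / (2·y·z) ≈ 0.76177, so ∠X ≈ 40.38°.
Circumradius = x/(2 sin X) ≈ 20.676.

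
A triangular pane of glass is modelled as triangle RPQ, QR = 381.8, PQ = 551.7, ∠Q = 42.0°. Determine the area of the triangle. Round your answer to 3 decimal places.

Area = ½·PQ·QR·sin Q ≈ 70473.

70472.521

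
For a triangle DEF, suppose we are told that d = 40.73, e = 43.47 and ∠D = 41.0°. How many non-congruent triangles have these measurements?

e·sin D = 43.47·sin(41.0°) ≈ 28.52.
Since e sin D < d < e (28.52 < 40.73 < 43.47), two triangles exist.

2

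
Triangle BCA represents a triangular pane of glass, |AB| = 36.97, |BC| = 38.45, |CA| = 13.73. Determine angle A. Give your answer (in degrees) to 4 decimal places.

∠A ≈ 85.6562°

By the law of cosines, cos A = (|CA|² + |AB|² − |BC|²) / (2·|CA|·|AB|) ≈ 0.07574, so ∠A ≈ 85.66°.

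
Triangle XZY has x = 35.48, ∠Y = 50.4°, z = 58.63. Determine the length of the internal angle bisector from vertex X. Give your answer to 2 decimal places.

By the law of cosines, y² = x² + z² − 2·x·z·cos Y = 2044.4, so y ≈ 45.215.
Law of cosines again: cos X = (z² + y² − x²)/(2·z·y) ≈ 0.79651, so ∠X ≈ 37.20°.
The bisector from X has length 2·z·y·cos(∠X/2)/(z+y) ≈ 48.389.

48.39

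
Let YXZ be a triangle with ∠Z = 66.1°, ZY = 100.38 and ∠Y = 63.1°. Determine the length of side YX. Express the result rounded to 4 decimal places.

118.4250

The third angle is ∠X = 180° − ∠Z − ∠Y = 50.80°.
Law of sines: YX = ZY·sin Z/sin X ≈ 118.43.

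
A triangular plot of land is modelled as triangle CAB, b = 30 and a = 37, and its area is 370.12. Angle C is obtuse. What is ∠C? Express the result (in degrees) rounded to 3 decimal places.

From area = ½·a·b·sin C, we get sin C = 2·area/(a·b) ≈ 0.66688.
Taking the obtuse solution, ∠C ≈ 138.17°.

∠C ≈ 138.173°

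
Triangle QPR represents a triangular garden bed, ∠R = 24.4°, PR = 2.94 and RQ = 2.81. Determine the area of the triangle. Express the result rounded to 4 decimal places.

Area = ½·PR·RQ·sin R ≈ 1.7064.

area ≈ 1.7064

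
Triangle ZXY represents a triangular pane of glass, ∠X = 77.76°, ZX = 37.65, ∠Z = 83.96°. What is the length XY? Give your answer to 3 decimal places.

119.368

The third angle is ∠Y = 180° − ∠Z − ∠X = 18.28°.
Law of sines: XY = ZX·sin Z/sin Y ≈ 119.37.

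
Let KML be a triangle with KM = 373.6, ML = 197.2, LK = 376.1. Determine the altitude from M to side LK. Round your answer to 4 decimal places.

h_M ≈ 189.6081

Semiperimeter s = (197.2 + 376.1 + 373.6)/2 = 473.45.
Heron's formula: area = √(473.45·276.25·97.35·99.85) ≈ 35656.
The altitude from M has length 2·area/LK ≈ 189.61.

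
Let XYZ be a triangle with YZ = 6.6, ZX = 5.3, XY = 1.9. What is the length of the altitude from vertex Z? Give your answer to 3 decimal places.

Semiperimeter s = (6.6 + 5.3 + 1.9)/2 = 6.9.
Heron's formula: area = √(6.9·0.3·1.6·5) ≈ 4.0694.
The altitude from Z has length 2·area/XY ≈ 4.2836.

4.284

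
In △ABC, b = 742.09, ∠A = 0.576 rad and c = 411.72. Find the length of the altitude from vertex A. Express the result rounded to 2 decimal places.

365.12

By the law of cosines, a² = b² + c² − 2·b·c·cos A = 2.0774e+05, so a ≈ 455.79.
Area = ½·b·c·sin A ≈ 83208.
The altitude from A has length 2·area/a ≈ 365.12.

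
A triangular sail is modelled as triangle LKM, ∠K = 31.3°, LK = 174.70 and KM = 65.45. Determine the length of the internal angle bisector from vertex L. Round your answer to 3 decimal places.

143.333

By the law of cosines, ML² = LK² + KM² − 2·LK·KM·cos K = 15264, so ML ≈ 123.55.
Law of cosines again: cos L = (ML² + LK² − KM²)/(2·ML·LK) ≈ 0.96138, so ∠L ≈ 15.98°.
The bisector from L has length 2·ML·LK·cos(∠L/2)/(ML+LK) ≈ 143.33.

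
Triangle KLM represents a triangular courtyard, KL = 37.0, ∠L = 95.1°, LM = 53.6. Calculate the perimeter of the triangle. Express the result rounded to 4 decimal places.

158.3831

By the law of cosines, MK² = KL² + LM² − 2·KL·LM·cos L = 4594.6, so MK ≈ 67.783.
Semiperimeter s = (53.6+67.783+37)/2 = 79.192.
Perimeter = 53.6 + 67.783 + 37 = 158.38.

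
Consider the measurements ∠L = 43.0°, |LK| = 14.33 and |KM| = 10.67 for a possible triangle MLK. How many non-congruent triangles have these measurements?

|LK|·sin L = 14.33·sin(43.0°) ≈ 9.773.
Since |LK| sin L < |KM| < |LK| (9.773 < 10.67 < 14.33), two triangles exist.

2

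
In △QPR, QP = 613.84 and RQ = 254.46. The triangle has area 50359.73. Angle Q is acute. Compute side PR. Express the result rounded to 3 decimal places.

From area = ½·RQ·QP·sin Q, we get sin Q = 2·area/(RQ·QP) ≈ 0.64482.
Taking the acute solution, ∠Q ≈ 40.15°.
Law of cosines then gives PR ≈ 450.31.

450.305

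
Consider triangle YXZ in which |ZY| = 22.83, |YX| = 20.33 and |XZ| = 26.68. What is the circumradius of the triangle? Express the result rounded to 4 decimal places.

By the law of cosines, cos Y = (|ZY|² + |YX|² − |XZ|²) / (2·|ZY|·|YX|) ≈ 0.23990, so ∠Y ≈ 76.12°.
Circumradius = |XZ|/(2 sin Y) ≈ 13.741.

13.7413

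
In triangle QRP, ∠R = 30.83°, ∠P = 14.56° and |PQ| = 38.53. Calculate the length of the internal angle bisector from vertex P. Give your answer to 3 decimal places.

The third angle is ∠Q = 180° − ∠R − ∠P = 134.61°.
Law of sines: |RP| = |PQ|·sin Q/sin R ≈ 53.522.
Law of sines: |QR| = |PQ|·sin P/sin R ≈ 18.9.
The bisector from P has length 2·|RP|·|PQ|·cos(∠P/2)/(|RP|+|PQ|) ≈ 44.444.

44.444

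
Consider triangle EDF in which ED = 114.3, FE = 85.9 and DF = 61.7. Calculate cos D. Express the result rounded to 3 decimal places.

By the law of cosines, cos D = (ED² + DF² − FE²) / (2·ED·DF) ≈ 0.67301, so ∠D ≈ 47.70°.

cos D ≈ 0.673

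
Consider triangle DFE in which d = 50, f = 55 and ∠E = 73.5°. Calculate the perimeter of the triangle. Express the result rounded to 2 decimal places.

By the law of cosines, e² = d² + f² − 2·d·f·cos E = 3962.9, so e ≈ 62.952.
Semiperimeter s = (50+55+62.952)/2 = 83.976.
Perimeter = 50 + 55 + 62.952 = 167.95.

167.95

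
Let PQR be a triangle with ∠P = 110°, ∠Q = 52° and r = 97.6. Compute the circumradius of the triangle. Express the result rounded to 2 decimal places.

157.92

The third angle is ∠R = 180° − ∠P − ∠Q = 18.00°.
Law of sines: p = r·sin P/sin R ≈ 296.79.
Law of sines: q = r·sin Q/sin R ≈ 248.89.
Circumradius = r/(2 sin R) ≈ 157.92.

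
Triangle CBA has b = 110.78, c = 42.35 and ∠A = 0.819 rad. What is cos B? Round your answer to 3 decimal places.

cos B ≈ -0.381

By the law of cosines, a² = c² + b² − 2·c·b·cos A = 7657.5, so a ≈ 87.507.
Law of cosines again: cos B = (a² + c² − b²)/(2·a·c) ≈ -0.38062, so ∠B ≈ 1.961 rad.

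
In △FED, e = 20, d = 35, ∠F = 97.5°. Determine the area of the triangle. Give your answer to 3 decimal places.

Area = ½·e·d·sin F ≈ 347.01.

347.006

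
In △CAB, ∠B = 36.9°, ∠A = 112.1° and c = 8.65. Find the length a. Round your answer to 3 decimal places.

15.561

The third angle is ∠C = 180° − ∠A − ∠B = 31.00°.
Law of sines: a = c·sin A/sin C ≈ 15.561.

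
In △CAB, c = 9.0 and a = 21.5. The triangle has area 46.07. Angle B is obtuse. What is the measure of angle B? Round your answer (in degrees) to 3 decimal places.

∠B ≈ 151.564°

From area = ½·c·a·sin B, we get sin B = 2·area/(c·a) ≈ 0.47618.
Taking the obtuse solution, ∠B ≈ 151.56°.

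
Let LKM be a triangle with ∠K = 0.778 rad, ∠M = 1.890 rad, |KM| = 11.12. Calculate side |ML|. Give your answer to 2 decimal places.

17.11

The third angle is ∠L = π − ∠K − ∠M = 0.474 rad.
Law of sines: |ML| = |KM|·sin K/sin L ≈ 17.112.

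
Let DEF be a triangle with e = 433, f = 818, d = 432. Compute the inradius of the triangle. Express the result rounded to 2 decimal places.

r ≈ 68.35

Semiperimeter s = (432 + 433 + 818)/2 = 841.5.
Heron's formula: area = √(841.5·409.5·408.5·23.5) ≈ 57515.
Inradius = area/s = 57515/841.5 ≈ 68.349.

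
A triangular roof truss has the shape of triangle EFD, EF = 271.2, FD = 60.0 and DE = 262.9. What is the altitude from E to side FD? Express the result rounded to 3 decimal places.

h_E ≈ 262.808

Semiperimeter s = (60 + 262.9 + 271.2)/2 = 297.05.
Heron's formula: area = √(297.05·237.05·34.15·25.85) ≈ 7884.2.
The altitude from E has length 2·area/FD ≈ 262.81.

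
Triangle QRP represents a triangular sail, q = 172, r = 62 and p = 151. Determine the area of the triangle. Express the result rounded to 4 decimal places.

area ≈ 4622.9756

Semiperimeter s = (172 + 62 + 151)/2 = 192.5.
Heron's formula: area = √(192.5·20.5·130.5·41.5) ≈ 4623.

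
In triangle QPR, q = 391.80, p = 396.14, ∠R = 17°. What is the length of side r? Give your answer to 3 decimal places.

116.544

By the law of cosines, r² = q² + p² − 2·q·p·cos R = 13583, so r ≈ 116.54.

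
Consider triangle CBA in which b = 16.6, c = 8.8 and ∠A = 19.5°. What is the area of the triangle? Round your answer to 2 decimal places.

area ≈ 24.38

Area = ½·c·b·sin A ≈ 24.381.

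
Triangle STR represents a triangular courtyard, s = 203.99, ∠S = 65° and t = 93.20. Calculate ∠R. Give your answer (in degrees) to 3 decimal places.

90.539

Law of sines: sin T = t·sin S/s ≈ 0.41408.
Since s ≥ t, only the acute value applies: ∠T ≈ 24.46°.
Then ∠R = 180° − ∠S − ∠T ≈ 90.54°.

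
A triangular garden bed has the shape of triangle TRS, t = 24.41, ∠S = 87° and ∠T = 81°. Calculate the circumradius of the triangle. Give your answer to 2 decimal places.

The third angle is ∠R = 180° − ∠S − ∠T = 12.00°.
Law of sines: r = t·sin R/sin T ≈ 5.1384.
Law of sines: s = t·sin S/sin T ≈ 24.68.
Circumradius = t/(2 sin T) ≈ 12.357.

12.36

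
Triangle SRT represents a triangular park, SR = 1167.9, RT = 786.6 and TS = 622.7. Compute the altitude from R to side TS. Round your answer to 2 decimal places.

Semiperimeter s = (786.6 + 622.7 + 1167.9)/2 = 1288.6.
Heron's formula: area = √(1288.6·502·665.9·120.7) ≈ 2.2802e+05.
The altitude from R has length 2·area/TS ≈ 732.35.

h_R ≈ 732.35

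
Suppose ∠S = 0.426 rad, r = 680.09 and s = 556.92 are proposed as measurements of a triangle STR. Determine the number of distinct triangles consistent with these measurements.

r·sin S = 680.09·sin(0.426 rad) ≈ 281.
Since r sin S < s < r (281 < 556.92 < 680.09), two triangles exist.

2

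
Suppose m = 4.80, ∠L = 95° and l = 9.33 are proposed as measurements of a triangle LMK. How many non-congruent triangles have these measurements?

1

m·sin L = 4.80·sin(95°) ≈ 4.782.
Since ∠L is not acute, a triangle exists only if l > m; here l > m, so there is exactly one triangle.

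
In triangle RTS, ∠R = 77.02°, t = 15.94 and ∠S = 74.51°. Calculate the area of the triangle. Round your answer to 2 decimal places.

area ≈ 250.26

The third angle is ∠T = 180° − ∠S − ∠R = 28.47°.
Law of sines: r = t·sin R/sin T ≈ 32.584.
Law of sines: s = t·sin S/sin T ≈ 32.224.
Area = ½·t·r·sin S ≈ 250.26.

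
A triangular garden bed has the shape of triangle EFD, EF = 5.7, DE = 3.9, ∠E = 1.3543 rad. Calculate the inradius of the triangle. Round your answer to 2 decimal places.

By the law of cosines, FD² = DE² + EF² − 2·DE·EF·cos E = 38.15, so FD ≈ 6.1765.
Area = ½·DE·EF·sin E ≈ 10.856.
Semiperimeter s = (6.1765+3.9+5.7)/2 = 7.8883.
Inradius = area/s = 10.856/7.8883 ≈ 1.3762.

1.38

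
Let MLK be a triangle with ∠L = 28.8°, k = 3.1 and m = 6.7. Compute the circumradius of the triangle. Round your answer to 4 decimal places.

R ≈ 4.4153

By the law of cosines, l² = k² + m² − 2·k·m·cos L = 18.098, so l ≈ 4.2542.
Area = ½·k·m·sin L ≈ 5.003.
Circumradius = l/(2 sin L) ≈ 4.4153.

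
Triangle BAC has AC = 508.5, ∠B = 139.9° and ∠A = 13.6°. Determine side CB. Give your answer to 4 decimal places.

185.6317

The third angle is ∠C = 180° − ∠B − ∠A = 26.50°.
Law of sines: CB = AC·sin A/sin B ≈ 185.63.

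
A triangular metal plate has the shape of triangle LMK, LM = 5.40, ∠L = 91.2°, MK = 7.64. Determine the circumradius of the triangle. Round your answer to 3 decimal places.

Law of sines: sin K = LM·sin L/MK ≈ 0.70665.
Since MK ≥ LM, only the acute value applies: ∠K ≈ 44.96°.
Then ∠M = 180° − ∠L − ∠K ≈ 43.84°.
Law of sines gives KL = MK·sin M/sin L ≈ 5.2927.
Circumradius = MK/(2 sin L) ≈ 3.8208.

3.821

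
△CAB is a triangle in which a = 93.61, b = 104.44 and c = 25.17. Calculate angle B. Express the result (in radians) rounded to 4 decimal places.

By the law of cosines, cos B = (c² + a² − b²) / (2·c·a) ≈ -0.32072, so ∠B ≈ 1.8973 rad.

1.8973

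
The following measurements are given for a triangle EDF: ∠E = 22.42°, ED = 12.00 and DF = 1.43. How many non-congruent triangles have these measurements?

ED·sin E = 12.00·sin(22.42°) ≈ 4.577.
Since DF = 1.43 < 4.577 = ED sin E, no triangle exists.

0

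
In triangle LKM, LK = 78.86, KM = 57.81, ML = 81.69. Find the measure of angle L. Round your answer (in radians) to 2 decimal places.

By the law of cosines, cos L = (ML² + LK² − KM²) / (2·ML·LK) ≈ 0.74123, so ∠L ≈ 0.736 rad.

0.74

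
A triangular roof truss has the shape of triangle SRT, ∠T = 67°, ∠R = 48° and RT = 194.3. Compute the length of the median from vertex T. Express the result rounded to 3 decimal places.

The third angle is ∠S = 180° − ∠R − ∠T = 65.00°.
Law of sines: TS = RT·sin R/sin S ≈ 159.32.
Law of sines: SR = RT·sin T/sin S ≈ 197.34.
Median from T: ½√(2·RT² + 2·TS² − SR²) ≈ 147.76.

m_T ≈ 147.755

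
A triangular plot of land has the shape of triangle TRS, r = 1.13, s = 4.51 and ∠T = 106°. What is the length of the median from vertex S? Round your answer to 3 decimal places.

2.787

By the law of cosines, t² = r² + s² − 2·r·s·cos T = 24.426, so t ≈ 4.9423.
Median from S: ½√(2·t² + 2·r² − s²) ≈ 2.7869.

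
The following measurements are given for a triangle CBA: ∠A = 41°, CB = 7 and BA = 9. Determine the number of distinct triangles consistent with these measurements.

BA·sin A = 9·sin(41°) ≈ 5.905.
Since BA sin A < CB < BA (5.905 < 7 < 9), two triangles exist.

2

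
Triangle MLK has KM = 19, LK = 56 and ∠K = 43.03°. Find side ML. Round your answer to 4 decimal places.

44.0618

By the law of cosines, ML² = LK² + KM² − 2·LK·KM·cos K = 1941.4, so ML ≈ 44.062.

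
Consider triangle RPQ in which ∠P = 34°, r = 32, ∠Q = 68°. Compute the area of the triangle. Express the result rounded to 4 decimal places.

area ≈ 271.3895

The third angle is ∠R = 180° − ∠P − ∠Q = 78.00°.
Law of sines: p = r·sin P/sin R ≈ 18.294.
Law of sines: q = r·sin Q/sin R ≈ 30.333.
Area = ½·r·p·sin Q ≈ 271.39.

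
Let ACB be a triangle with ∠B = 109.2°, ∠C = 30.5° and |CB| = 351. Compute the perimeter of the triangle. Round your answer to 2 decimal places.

perimeter ≈ 1138.93

The third angle is ∠A = 180° − ∠C − ∠B = 40.30°.
Law of sines: |BA| = |CB|·sin C/sin A ≈ 275.43.
Law of sines: |AC| = |CB|·sin B/sin A ≈ 512.49.
Semiperimeter s = (351+275.43+512.49)/2 = 569.46.
Perimeter = 351 + 275.43 + 512.49 = 1138.9.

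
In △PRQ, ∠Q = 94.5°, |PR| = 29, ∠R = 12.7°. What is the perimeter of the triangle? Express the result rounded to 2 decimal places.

The third angle is ∠P = 180° − ∠R − ∠Q = 72.80°.
Law of sines: |RQ| = |PR|·sin P/sin Q ≈ 27.789.
Law of sines: |QP| = |PR|·sin R/sin Q ≈ 6.3953.
Semiperimeter s = (27.789+6.3953+29)/2 = 31.592.
Perimeter = 27.789 + 6.3953 + 29 = 63.184.

perimeter ≈ 63.18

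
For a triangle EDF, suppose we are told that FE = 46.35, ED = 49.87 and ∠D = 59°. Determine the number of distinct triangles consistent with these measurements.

2

ED·sin D = 49.87·sin(59°) ≈ 42.75.
Since ED sin D < FE < ED (42.75 < 46.35 < 49.87), two triangles exist.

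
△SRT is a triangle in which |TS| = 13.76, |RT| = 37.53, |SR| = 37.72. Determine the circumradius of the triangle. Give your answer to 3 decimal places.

19.137

By the law of cosines, cos S = (|TS|² + |SR|² − |RT|²) / (2·|TS|·|SR|) ≈ 0.19617, so ∠S ≈ 78.69°.
Circumradius = |RT|/(2 sin S) ≈ 19.137.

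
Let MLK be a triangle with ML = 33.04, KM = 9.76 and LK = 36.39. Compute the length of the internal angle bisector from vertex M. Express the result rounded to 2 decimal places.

By the law of cosines, cos M = (KM² + ML² − LK²) / (2·KM·ML) ≈ -0.21294, so ∠M ≈ 102.29°.
The bisector from M has length 2·KM·ML·cos(∠M/2)/(KM+ML) ≈ 9.4529.

9.45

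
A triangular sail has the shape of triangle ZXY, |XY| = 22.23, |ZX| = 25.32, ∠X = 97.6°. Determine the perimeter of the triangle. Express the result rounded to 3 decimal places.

83.385

By the law of cosines, |YZ|² = |ZX|² + |XY|² − 2·|ZX|·|XY|·cos X = 1284.2, so |YZ| ≈ 35.835.
Semiperimeter s = (22.23+35.835+25.32)/2 = 41.693.
Perimeter = 22.23 + 35.835 + 25.32 = 83.385.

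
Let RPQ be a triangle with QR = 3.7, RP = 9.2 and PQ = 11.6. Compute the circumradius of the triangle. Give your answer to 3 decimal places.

6.851

By the law of cosines, cos R = (QR² + RP² − PQ²) / (2·QR·RP) ≈ -0.53217, so ∠R ≈ 122.15°.
Circumradius = PQ/(2 sin R) ≈ 6.8506.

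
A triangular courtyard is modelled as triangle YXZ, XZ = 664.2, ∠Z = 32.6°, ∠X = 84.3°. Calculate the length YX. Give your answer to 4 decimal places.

The third angle is ∠Y = 180° − ∠X − ∠Z = 63.10°.
Law of sines: YX = XZ·sin Z/sin Y ≈ 401.27.

401.2700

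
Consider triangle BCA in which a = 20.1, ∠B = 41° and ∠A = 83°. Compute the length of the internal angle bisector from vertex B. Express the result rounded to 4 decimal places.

t_B ≈ 17.1372

The third angle is ∠C = 180° − ∠A − ∠B = 56.00°.
Law of sines: b = a·sin B/sin A ≈ 13.286.
Law of sines: c = a·sin C/sin A ≈ 16.789.
The bisector from B has length 2·c·a·cos(∠B/2)/(c+a) ≈ 17.137.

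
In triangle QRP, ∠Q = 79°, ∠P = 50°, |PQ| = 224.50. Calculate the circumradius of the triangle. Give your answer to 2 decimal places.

The third angle is ∠R = 180° − ∠P − ∠Q = 51.00°.
Law of sines: |RP| = |PQ|·sin Q/sin R ≈ 283.57.
Law of sines: |QR| = |PQ|·sin P/sin R ≈ 221.29.
Circumradius = |PQ|/(2 sin R) ≈ 144.44.

144.44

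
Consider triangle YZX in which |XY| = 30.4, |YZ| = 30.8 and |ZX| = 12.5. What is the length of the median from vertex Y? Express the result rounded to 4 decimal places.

29.9556

Median from Y: ½√(2·|XY|² + 2·|YZ|² − |ZX|²) ≈ 29.956.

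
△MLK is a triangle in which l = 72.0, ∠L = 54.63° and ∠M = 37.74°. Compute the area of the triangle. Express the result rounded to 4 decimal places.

The third angle is ∠K = 180° − ∠M − ∠L = 87.63°.
Law of sines: m = l·sin M/sin L ≈ 54.045.
Law of sines: k = l·sin K/sin L ≈ 88.221.
Area = ½·l·m·sin K ≈ 1943.9.

area ≈ 1943.9443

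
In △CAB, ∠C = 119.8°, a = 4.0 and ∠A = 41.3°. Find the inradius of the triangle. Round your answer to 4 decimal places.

0.6072

The third angle is ∠B = 180° − ∠C − ∠A = 18.90°.
Law of sines: c = a·sin C/sin A ≈ 5.2592.
Law of sines: b = a·sin B/sin A ≈ 1.9631.
Area = ½·a·c·sin B ≈ 3.4071.
Semiperimeter s = (5.2592+4+1.9631)/2 = 5.6112.
Inradius = area/s = 3.4071/5.6112 ≈ 0.6072.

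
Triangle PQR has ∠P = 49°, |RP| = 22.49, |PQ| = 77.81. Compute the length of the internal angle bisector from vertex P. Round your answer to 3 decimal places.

31.752

By the law of cosines, |QR|² = |RP|² + |PQ|² − 2·|RP|·|PQ|·cos P = 4264.1, so |QR| ≈ 65.3.
The bisector from P has length 2·|RP|·|PQ|·cos(∠P/2)/(|RP|+|PQ|) ≈ 31.752.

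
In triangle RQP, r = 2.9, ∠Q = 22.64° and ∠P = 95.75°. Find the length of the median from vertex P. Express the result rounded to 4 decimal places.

m_P ≈ 1.5234

The third angle is ∠R = 180° − ∠Q − ∠P = 61.61°.
Law of sines: q = r·sin Q/sin R ≈ 1.2689.
Law of sines: p = r·sin P/sin R ≈ 3.2799.
Median from P: ½√(2·r² + 2·q² − p²) ≈ 1.5234.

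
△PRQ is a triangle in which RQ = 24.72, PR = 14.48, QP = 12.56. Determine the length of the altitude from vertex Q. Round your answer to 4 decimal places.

Semiperimeter s = (24.72 + 12.56 + 14.48)/2 = 25.88.
Heron's formula: area = √(25.88·1.16·13.32·11.4) ≈ 67.517.
The altitude from Q has length 2·area/PR ≈ 9.3256.

9.3256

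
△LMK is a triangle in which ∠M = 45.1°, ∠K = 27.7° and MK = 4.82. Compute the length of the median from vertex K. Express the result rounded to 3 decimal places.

m_K ≈ 4.078

The third angle is ∠L = 180° − ∠M − ∠K = 107.20°.
Law of sines: KL = MK·sin M/sin L ≈ 3.574.
Law of sines: LM = MK·sin K/sin L ≈ 2.3454.
Median from K: ½√(2·MK² + 2·KL² − LM²) ≈ 4.0777.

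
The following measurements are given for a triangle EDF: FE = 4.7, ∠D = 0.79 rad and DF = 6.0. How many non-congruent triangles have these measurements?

2

DF·sin D = 6.0·sin(0.79 rad) ≈ 4.262.
Since DF sin D < FE < DF (4.262 < 4.7 < 6.0), two triangles exist.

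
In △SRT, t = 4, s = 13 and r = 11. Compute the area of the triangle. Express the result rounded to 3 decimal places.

area ≈ 20.494

Semiperimeter p = (13 + 11 + 4)/2 = 14.
Heron's formula: area = √(14·1·3·10) ≈ 20.494.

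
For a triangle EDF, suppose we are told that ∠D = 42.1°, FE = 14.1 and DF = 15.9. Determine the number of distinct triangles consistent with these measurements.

2

DF·sin D = 15.9·sin(42.1°) ≈ 10.66.
Since DF sin D < FE < DF (10.66 < 14.1 < 15.9), two triangles exist.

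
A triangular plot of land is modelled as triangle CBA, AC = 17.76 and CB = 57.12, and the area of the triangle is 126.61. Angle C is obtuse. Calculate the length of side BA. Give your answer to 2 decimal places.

74.45

From area = ½·AC·CB·sin C, we get sin C = 2·area/(AC·CB) ≈ 0.24961.
Taking the obtuse solution, ∠C ≈ 165.55°.
Law of cosines then gives BA ≈ 74.45.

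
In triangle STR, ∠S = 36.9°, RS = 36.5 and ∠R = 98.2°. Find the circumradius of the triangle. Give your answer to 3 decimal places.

The third angle is ∠T = 180° − ∠R − ∠S = 44.90°.
Law of sines: TR = RS·sin S/sin T ≈ 31.047.
Law of sines: ST = RS·sin R/sin T ≈ 51.18.
Circumradius = RS/(2 sin T) ≈ 25.855.

25.855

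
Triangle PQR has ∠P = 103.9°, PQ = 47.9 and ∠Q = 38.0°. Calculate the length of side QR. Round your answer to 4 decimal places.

75.3559

The third angle is ∠R = 180° − ∠P − ∠Q = 38.10°.
Law of sines: QR = PQ·sin P/sin R ≈ 75.356.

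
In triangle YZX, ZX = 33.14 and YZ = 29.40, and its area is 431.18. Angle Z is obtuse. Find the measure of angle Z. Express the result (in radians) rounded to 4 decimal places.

∠Z ≈ 2.0549 rad

From area = ½·YZ·ZX·sin Z, we get sin Z = 2·area/(YZ·ZX) ≈ 0.88509.
Taking the obtuse solution, ∠Z ≈ 2.055 rad.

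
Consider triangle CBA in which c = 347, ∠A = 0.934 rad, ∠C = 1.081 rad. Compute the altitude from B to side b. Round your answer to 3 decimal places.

The third angle is ∠B = π − ∠A − ∠C = 1.127 rad.
Law of sines: b = c·sin B/sin C ≈ 355.07.
Law of sines: a = c·sin A/sin C ≈ 316.16.
Area = ½·c·b·sin A ≈ 49531.
The altitude from B has length 2·area/b ≈ 278.99.

h_B ≈ 278.990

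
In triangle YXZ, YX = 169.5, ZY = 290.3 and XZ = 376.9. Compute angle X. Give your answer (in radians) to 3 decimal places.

∠X ≈ 0.827 rad

By the law of cosines, cos X = (YX² + XZ² − ZY²) / (2·YX·XZ) ≈ 0.67708, so ∠X ≈ 0.8270 rad.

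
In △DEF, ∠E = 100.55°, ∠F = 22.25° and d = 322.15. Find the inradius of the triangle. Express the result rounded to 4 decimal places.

54.4517

The third angle is ∠D = 180° − ∠E − ∠F = 57.20°.
Law of sines: e = d·sin E/sin D ≈ 376.77.
Law of sines: f = d·sin F/sin D ≈ 145.12.
Area = ½·d·e·sin F ≈ 22980.
Semiperimeter s = (322.15+376.77+145.12)/2 = 422.02.
Inradius = area/s = 22980/422.02 ≈ 54.452.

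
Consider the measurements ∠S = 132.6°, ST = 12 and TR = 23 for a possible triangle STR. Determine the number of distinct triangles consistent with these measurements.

ST·sin S = 12·sin(132.6°) ≈ 8.833.
Since ∠S is not acute, a triangle exists only if TR > ST; here TR > ST, so there is exactly one triangle.

1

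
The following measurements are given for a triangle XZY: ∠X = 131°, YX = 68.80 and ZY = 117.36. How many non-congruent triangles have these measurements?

1

YX·sin X = 68.80·sin(131°) ≈ 51.92.
Since ∠X is not acute, a triangle exists only if ZY > YX; here ZY > YX, so there is exactly one triangle.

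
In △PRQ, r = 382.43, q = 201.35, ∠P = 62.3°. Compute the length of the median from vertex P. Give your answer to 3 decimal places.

m_P ≈ 254.157

By the law of cosines, p² = r² + q² − 2·r·q·cos P = 1.1521e+05, so p ≈ 339.42.
Median from P: ½√(2·r² + 2·q² − p²) ≈ 254.16.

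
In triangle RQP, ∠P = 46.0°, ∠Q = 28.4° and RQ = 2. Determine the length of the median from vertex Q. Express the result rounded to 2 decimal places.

m_Q ≈ 2.27

The third angle is ∠R = 180° − ∠Q − ∠P = 105.60°.
Law of sines: QP = RQ·sin R/sin P ≈ 2.6779.
Law of sines: PR = RQ·sin Q/sin P ≈ 1.3224.
Median from Q: ½√(2·RQ² + 2·QP² − PR²) ≈ 2.269.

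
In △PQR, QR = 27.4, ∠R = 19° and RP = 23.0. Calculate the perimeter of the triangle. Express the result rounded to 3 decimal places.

By the law of cosines, PQ² = QR² + RP² − 2·QR·RP·cos R = 88.028, so PQ ≈ 9.3823.
Semiperimeter s = (27.4+23+9.3823)/2 = 29.891.
Perimeter = 27.4 + 23 + 9.3823 = 59.782.

perimeter ≈ 59.782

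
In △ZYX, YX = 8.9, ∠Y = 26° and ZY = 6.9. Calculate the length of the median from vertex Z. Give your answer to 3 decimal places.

By the law of cosines, XZ² = ZY² + YX² − 2·ZY·YX·cos Y = 16.43, so XZ ≈ 4.0534.
Median from Z: ½√(2·XZ² + 2·ZY² − YX²) ≈ 3.4954.

m_Z ≈ 3.495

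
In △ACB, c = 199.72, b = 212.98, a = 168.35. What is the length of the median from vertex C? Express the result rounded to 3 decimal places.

Median from C: ½√(2·b² + 2·a² − c²) ≈ 163.95.

m_C ≈ 163.948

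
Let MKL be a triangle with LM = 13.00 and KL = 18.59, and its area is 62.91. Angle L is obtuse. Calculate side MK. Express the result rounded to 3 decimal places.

From area = ½·KL·LM·sin L, we get sin L = 2·area/(KL·LM) ≈ 0.52063.
Taking the obtuse solution, ∠L ≈ 148.63°.
Law of cosines then gives MK ≈ 30.451.

30.451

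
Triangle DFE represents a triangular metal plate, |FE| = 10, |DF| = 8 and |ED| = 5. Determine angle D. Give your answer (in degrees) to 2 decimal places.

97.90

By the law of cosines, cos D = (|ED|² + |DF|² − |FE|²) / (2·|ED|·|DF|) ≈ -0.13750, so ∠D ≈ 97.90°.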